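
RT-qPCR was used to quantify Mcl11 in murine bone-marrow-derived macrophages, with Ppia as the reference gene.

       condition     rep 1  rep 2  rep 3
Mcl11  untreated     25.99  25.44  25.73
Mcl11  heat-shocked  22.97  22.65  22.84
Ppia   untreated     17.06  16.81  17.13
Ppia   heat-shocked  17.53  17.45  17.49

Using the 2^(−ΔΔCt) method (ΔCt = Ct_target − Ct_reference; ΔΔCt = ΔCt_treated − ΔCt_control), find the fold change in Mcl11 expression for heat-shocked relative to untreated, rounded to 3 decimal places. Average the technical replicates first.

Mean Ct: Mcl11 untreated 25.720; Mcl11 heat-shocked 22.820; Ppia untreated 17.000; Ppia heat-shocked 17.490
ΔCt(untreated) = 25.720 − 17.000 = 8.720
ΔCt(heat-shocked) = 22.820 − 17.490 = 5.330
ΔΔCt = 5.330 − 8.720 = -3.390
Fold change = 2^(−(-3.390)) = 2^3.390 = 10.4831

10.483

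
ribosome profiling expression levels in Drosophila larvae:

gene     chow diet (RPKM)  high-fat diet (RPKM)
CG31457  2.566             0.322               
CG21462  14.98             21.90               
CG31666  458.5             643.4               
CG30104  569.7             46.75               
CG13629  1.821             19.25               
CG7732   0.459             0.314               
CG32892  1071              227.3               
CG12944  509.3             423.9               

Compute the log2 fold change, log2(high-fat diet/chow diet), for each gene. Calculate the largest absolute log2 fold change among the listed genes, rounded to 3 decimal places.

log2(0.322/2.566) = -2.994  (CG31457)
log2(21.90/14.98) = 0.548  (CG21462)
log2(643.4/458.5) = 0.489  (CG31666)
log2(46.75/569.7) = -3.607  (CG30104)
log2(19.25/1.821) = 3.402  (CG13629)
log2(0.314/0.459) = -0.548  (CG7732)
log2(227.3/1071) = -2.236  (CG32892)
log2(423.9/509.3) = -0.265  (CG12944)
The largest magnitude belongs to CG30104.

3.607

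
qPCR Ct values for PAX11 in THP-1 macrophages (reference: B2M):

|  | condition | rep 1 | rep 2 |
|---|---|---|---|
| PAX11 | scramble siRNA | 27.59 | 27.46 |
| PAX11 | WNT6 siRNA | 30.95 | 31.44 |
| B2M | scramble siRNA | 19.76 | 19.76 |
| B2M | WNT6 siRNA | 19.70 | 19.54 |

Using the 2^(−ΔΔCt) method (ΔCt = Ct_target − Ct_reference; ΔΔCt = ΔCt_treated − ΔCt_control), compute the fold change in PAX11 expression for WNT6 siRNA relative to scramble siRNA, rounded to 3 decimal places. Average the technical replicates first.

Mean Ct: PAX11 scramble siRNA 27.525; PAX11 WNT6 siRNA 31.195; B2M scramble siRNA 19.760; B2M WNT6 siRNA 19.620
ΔCt(scramble siRNA) = 27.525 − 19.760 = 7.765
ΔCt(WNT6 siRNA) = 31.195 − 19.620 = 11.575
ΔΔCt = 11.575 − 7.765 = 3.810
Fold change = 2^(−3.810) = 0.0713

0.071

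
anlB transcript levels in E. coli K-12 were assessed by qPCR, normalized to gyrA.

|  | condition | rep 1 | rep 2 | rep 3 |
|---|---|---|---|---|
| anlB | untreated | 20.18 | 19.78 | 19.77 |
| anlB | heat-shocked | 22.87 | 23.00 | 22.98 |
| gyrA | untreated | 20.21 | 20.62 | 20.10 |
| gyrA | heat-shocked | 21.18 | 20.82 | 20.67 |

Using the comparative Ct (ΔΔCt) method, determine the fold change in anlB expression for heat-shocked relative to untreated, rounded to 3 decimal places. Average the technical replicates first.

Mean Ct: anlB untreated 19.910; anlB heat-shocked 22.950; gyrA untreated 20.310; gyrA heat-shocked 20.890
ΔCt(untreated) = 19.910 − 20.310 = -0.400
ΔCt(heat-shocked) = 22.950 − 20.890 = 2.060
ΔΔCt = 2.060 − (-0.400) = 2.460
Fold change = 2^(−2.460) = 0.1817

0.182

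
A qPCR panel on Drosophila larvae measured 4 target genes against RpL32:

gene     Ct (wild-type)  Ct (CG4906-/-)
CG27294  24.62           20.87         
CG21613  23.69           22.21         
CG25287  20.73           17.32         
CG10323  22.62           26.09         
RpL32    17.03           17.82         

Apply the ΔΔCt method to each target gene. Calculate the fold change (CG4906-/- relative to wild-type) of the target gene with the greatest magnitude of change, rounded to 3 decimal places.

CG27294: ΔΔCt = (20.87−17.82) − (24.62−17.03) = 3.05 − 7.59 = -4.54; fold change = 2^4.54 = 23.264
CG21613: ΔΔCt = (22.21−17.82) − (23.69−17.03) = 4.39 − 6.66 = -2.27; fold change = 2^2.27 = 4.823
CG25287: ΔΔCt = (17.32−17.82) − (20.73−17.03) = -0.50 − 3.70 = -4.20; fold change = 2^4.20 = 18.379
CG10323: ΔΔCt = (26.09−17.82) − (22.62−17.03) = 8.27 − 5.59 = 2.68; fold change = 2^-2.68 = 0.156
CG27294 has the largest |ΔΔCt| = 4.54.

23.264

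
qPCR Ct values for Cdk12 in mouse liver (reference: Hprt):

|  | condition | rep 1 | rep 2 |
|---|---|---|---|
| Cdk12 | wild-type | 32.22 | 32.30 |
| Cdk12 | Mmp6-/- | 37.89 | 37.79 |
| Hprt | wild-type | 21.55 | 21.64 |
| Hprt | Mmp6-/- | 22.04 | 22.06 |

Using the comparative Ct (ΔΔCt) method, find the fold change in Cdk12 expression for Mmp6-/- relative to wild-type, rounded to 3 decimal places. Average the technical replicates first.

Mean Ct: Cdk12 wild-type 32.260; Cdk12 Mmp6-/- 37.840; Hprt wild-type 21.595; Hprt Mmp6-/- 22.050
ΔCt(wild-type) = 32.260 − 21.595 = 10.665
ΔCt(Mmp6-/-) = 37.840 − 22.050 = 15.790
ΔΔCt = 15.790 − 10.665 = 5.125
Fold change = 2^(−5.125) = 0.0287

0.029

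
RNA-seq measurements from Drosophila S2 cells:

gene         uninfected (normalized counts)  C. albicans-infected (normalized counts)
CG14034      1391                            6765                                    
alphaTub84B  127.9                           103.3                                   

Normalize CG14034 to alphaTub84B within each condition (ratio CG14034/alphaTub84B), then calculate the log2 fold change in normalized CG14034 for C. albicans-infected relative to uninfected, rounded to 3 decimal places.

2.590

CG14034/alphaTub84B (uninfected) = 1391 / 127.9 = 10.876
CG14034/alphaTub84B (C. albicans-infected) = 6765 / 103.3 = 65.489
Fold change = 65.489 / 10.876 = 6.0216
log2(6.0216) = 2.5901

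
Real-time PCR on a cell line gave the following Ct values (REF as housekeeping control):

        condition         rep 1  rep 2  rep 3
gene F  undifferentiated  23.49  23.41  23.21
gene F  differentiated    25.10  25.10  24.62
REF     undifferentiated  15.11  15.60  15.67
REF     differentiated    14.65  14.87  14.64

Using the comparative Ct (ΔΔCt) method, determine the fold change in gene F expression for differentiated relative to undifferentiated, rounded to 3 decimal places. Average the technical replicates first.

Mean Ct: gene F undifferentiated 23.370; gene F differentiated 24.940; REF undifferentiated 15.460; REF differentiated 14.720
ΔCt(undifferentiated) = 23.370 − 15.460 = 7.910
ΔCt(differentiated) = 24.940 − 14.720 = 10.220
ΔΔCt = 10.220 − 7.910 = 2.310
Fold change = 2^(−2.310) = 0.2017

0.202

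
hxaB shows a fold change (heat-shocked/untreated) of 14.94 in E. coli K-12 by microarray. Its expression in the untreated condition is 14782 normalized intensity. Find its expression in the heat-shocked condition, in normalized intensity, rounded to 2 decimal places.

220843.08

heat-shocked expression = 14782 × 14.94 = 220843.08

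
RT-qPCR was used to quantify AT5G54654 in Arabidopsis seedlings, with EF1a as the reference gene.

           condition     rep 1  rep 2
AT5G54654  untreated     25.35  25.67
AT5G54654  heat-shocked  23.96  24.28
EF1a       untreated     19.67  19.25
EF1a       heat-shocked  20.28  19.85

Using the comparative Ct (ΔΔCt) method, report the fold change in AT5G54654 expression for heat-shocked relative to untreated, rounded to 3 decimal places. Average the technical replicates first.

Mean Ct: AT5G54654 untreated 25.510; AT5G54654 heat-shocked 24.120; EF1a untreated 19.460; EF1a heat-shocked 20.065
ΔCt(untreated) = 25.510 − 19.460 = 6.050
ΔCt(heat-shocked) = 24.120 − 20.065 = 4.055
ΔΔCt = 4.055 − 6.050 = -1.995
Fold change = 2^(−(-1.995)) = 2^1.995 = 3.9862

3.986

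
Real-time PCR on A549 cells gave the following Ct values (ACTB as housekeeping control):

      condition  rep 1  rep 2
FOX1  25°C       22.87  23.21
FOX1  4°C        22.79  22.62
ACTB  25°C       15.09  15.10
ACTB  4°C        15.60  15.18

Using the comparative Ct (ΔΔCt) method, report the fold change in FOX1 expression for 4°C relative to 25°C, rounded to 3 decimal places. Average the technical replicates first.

Mean Ct: FOX1 25°C 23.040; FOX1 4°C 22.705; ACTB 25°C 15.095; ACTB 4°C 15.390
ΔCt(25°C) = 23.040 − 15.095 = 7.945
ΔCt(4°C) = 22.705 − 15.390 = 7.315
ΔΔCt = 7.315 − 7.945 = -0.630
Fold change = 2^(−(-0.630)) = 2^0.630 = 1.5476

1.548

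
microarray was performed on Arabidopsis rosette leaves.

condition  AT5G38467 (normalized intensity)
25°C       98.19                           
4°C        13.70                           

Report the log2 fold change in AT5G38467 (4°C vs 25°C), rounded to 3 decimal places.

Fold change = 13.70 / 98.19 = 0.1395
log2(0.1395) = -2.8414

-2.841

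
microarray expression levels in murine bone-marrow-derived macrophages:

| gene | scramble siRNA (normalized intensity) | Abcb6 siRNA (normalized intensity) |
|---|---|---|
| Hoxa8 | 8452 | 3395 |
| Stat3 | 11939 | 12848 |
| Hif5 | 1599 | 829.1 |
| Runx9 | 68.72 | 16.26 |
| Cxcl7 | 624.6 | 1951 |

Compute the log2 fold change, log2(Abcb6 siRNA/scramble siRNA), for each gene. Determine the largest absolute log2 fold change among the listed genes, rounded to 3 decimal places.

log2(3395/8452) = -1.316  (Hoxa8)
log2(12848/11939) = 0.106  (Stat3)
log2(829.1/1599) = -0.948  (Hif5)
log2(16.26/68.72) = -2.079  (Runx9)
log2(1951/624.6) = 1.643  (Cxcl7)
The largest magnitude belongs to Runx9.

2.079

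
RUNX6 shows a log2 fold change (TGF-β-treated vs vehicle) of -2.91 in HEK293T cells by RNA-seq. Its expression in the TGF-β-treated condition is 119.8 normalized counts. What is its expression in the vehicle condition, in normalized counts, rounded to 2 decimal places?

900.44

Fold change = 2^(-2.91) = 0.1330
vehicle expression = 119.8 / 0.1330 = 900.44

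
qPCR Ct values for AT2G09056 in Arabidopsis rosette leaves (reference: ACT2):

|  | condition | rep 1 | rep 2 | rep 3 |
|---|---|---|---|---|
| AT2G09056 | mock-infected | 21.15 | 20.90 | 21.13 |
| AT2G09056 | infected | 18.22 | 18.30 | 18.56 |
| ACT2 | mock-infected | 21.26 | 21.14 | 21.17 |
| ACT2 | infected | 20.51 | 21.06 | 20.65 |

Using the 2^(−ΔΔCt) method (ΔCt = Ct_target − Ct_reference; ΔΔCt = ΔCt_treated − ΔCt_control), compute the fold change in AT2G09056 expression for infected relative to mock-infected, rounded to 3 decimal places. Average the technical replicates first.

Mean Ct: AT2G09056 mock-infected 21.060; AT2G09056 infected 18.360; ACT2 mock-infected 21.190; ACT2 infected 20.740
ΔCt(mock-infected) = 21.060 − 21.190 = -0.130
ΔCt(infected) = 18.360 − 20.740 = -2.380
ΔΔCt = -2.380 − (-0.130) = -2.250
Fold change = 2^(−(-2.250)) = 2^2.250 = 4.7568

4.757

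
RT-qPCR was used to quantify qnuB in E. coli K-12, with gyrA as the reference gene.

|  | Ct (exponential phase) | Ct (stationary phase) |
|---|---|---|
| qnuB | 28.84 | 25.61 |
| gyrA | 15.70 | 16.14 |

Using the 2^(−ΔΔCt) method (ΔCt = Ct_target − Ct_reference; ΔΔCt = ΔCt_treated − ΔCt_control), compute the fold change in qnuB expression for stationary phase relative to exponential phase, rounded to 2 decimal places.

12.73

ΔCt(exponential phase) = 28.840 − 15.700 = 13.140
ΔCt(stationary phase) = 25.610 − 16.140 = 9.470
ΔΔCt = 9.470 − 13.140 = -3.670
Fold change = 2^(−(-3.670)) = 2^3.670 = 12.729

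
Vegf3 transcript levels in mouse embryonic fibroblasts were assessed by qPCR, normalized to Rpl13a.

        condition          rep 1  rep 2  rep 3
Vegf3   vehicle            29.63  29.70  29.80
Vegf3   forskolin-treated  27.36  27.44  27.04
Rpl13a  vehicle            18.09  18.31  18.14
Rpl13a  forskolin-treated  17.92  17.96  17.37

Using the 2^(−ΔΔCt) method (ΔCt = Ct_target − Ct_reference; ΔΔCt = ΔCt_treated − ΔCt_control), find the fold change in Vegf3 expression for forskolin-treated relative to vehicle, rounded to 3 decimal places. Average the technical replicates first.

4.000

Mean Ct: Vegf3 vehicle 29.710; Vegf3 forskolin-treated 27.280; Rpl13a vehicle 18.180; Rpl13a forskolin-treated 17.750
ΔCt(vehicle) = 29.710 − 18.180 = 11.530
ΔCt(forskolin-treated) = 27.280 − 17.750 = 9.530
ΔΔCt = 9.530 − 11.530 = -2.000
Fold change = 2^(−(-2.000)) = 2^2.000 = 4.0000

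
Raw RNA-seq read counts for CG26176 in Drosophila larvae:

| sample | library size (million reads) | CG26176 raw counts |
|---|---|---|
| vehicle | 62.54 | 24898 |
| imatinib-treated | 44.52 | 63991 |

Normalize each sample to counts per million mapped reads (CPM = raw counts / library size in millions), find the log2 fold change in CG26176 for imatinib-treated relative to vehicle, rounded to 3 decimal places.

CPM(vehicle) = 24898 / 62.54 = 398.1132
CPM(imatinib-treated) = 63991 / 44.52 = 1437.3540
Fold change = 1437.3540 / 398.1132 = 3.61042
log2(3.61042) = 1.8522

1.852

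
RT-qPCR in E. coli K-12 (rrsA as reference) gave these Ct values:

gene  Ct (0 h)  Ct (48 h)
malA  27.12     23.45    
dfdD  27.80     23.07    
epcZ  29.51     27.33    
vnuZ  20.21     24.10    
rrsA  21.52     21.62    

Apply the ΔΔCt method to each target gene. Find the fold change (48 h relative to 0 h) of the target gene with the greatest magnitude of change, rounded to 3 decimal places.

malA: ΔΔCt = (23.45−21.62) − (27.12−21.52) = 1.83 − 5.60 = -3.77; fold change = 2^3.77 = 13.642
dfdD: ΔΔCt = (23.07−21.62) − (27.80−21.52) = 1.45 − 6.28 = -4.83; fold change = 2^4.83 = 28.443
epcZ: ΔΔCt = (27.33−21.62) − (29.51−21.52) = 5.71 − 7.99 = -2.28; fold change = 2^2.28 = 4.857
vnuZ: ΔΔCt = (24.10−21.62) − (20.21−21.52) = 2.48 − (-1.31) = 3.79; fold change = 2^-3.79 = 0.072
dfdD has the largest |ΔΔCt| = 4.83.

28.443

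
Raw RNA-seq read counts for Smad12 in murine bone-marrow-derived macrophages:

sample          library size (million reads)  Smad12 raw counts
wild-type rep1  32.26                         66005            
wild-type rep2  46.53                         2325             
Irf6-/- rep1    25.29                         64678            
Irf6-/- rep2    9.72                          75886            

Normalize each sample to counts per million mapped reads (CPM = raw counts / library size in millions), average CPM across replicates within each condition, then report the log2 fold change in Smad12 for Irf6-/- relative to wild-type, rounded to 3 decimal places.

CPM(wild-type rep1) = 66005 / 32.26 = 2046.0322
CPM(wild-type rep2) = 2325 / 46.53 = 49.9678
CPM(Irf6-/- rep1) = 64678 / 25.29 = 2557.4535
CPM(Irf6-/- rep2) = 75886 / 9.72 = 7807.2016
mean CPM(wild-type) = 1048.0000; mean CPM(Irf6-/-) = 5182.3276
Fold change = 5182.3276 / 1048.0000 = 4.94497
log2(4.94497) = 2.3060

2.306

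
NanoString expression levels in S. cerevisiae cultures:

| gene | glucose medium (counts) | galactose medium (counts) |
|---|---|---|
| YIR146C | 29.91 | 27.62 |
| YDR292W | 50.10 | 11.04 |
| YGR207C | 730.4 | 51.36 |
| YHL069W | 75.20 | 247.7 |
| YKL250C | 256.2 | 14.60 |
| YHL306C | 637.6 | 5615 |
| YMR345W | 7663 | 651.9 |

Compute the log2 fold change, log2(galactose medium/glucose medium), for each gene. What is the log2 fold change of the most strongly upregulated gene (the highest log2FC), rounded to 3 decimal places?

3.139

log2(27.62/29.91) = -0.115  (YIR146C)
log2(11.04/50.10) = -2.182  (YDR292W)
log2(51.36/730.4) = -3.830  (YGR207C)
log2(247.7/75.20) = 1.720  (YHL069W)
log2(14.60/256.2) = -4.133  (YKL250C)
log2(5615/637.6) = 3.139  (YHL306C)
log2(651.9/7663) = -3.555  (YMR345W)
YHL306C is most strongly upregulated.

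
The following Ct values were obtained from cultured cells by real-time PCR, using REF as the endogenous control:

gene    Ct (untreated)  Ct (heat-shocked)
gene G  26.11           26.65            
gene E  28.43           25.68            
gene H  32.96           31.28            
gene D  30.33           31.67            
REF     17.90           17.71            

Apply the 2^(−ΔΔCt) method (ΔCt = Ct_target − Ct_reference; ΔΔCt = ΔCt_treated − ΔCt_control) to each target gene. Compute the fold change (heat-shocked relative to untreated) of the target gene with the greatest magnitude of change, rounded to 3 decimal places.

gene G: ΔΔCt = (26.65−17.71) − (26.11−17.90) = 8.94 − 8.21 = 0.73; fold change = 2^-0.73 = 0.603
gene E: ΔΔCt = (25.68−17.71) − (28.43−17.90) = 7.97 − 10.53 = -2.56; fold change = 2^2.56 = 5.897
gene H: ΔΔCt = (31.28−17.71) − (32.96−17.90) = 13.57 − 15.06 = -1.49; fold change = 2^1.49 = 2.809
gene D: ΔΔCt = (31.67−17.71) − (30.33−17.90) = 13.96 − 12.43 = 1.53; fold change = 2^-1.53 = 0.346
gene E has the largest |ΔΔCt| = 2.56.

5.897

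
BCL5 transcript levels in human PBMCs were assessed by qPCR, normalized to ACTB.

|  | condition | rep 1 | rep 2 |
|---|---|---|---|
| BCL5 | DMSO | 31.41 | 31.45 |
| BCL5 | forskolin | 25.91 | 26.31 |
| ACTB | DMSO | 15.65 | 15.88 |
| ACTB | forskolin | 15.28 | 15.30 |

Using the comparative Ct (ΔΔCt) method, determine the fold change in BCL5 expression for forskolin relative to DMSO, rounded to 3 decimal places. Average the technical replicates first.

Mean Ct: BCL5 DMSO 31.430; BCL5 forskolin 26.110; ACTB DMSO 15.765; ACTB forskolin 15.290
ΔCt(DMSO) = 31.430 − 15.765 = 15.665
ΔCt(forskolin) = 26.110 − 15.290 = 10.820
ΔΔCt = 10.820 − 15.665 = -4.845
Fold change = 2^(−(-4.845)) = 2^4.845 = 28.7402

28.740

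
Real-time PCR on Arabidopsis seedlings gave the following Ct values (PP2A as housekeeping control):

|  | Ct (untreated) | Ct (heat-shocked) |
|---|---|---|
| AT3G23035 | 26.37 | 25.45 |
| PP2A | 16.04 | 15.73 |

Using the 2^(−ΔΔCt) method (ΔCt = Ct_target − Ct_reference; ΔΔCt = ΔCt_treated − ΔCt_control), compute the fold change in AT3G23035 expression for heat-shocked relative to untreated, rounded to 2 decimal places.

ΔCt(untreated) = 26.370 − 16.040 = 10.330
ΔCt(heat-shocked) = 25.450 − 15.730 = 9.720
ΔΔCt = 9.720 − 10.330 = -0.610
Fold change = 2^(−(-0.610)) = 2^0.610 = 1.526

1.53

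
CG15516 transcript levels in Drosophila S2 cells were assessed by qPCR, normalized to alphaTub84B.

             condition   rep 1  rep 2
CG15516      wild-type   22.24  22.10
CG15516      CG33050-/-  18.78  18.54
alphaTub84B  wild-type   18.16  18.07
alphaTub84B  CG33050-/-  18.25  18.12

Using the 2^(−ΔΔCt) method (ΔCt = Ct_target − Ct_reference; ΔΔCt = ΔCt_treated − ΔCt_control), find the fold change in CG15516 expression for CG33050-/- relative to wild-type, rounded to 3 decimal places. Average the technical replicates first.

Mean Ct: CG15516 wild-type 22.170; CG15516 CG33050-/- 18.660; alphaTub84B wild-type 18.115; alphaTub84B CG33050-/- 18.185
ΔCt(wild-type) = 22.170 − 18.115 = 4.055
ΔCt(CG33050-/-) = 18.660 − 18.185 = 0.475
ΔΔCt = 0.475 − 4.055 = -3.580
Fold change = 2^(−(-3.580)) = 2^3.580 = 11.9588

11.959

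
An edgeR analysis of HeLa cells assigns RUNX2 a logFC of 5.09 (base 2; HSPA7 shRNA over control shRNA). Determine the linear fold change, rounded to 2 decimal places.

34.06

Fold change = 2^(5.09) = 34.060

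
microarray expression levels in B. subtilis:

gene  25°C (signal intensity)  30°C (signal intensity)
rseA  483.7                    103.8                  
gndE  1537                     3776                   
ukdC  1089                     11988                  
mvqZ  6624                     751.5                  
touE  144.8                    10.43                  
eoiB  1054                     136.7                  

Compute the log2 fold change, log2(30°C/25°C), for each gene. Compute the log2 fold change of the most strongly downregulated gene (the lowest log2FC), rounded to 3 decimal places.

-3.795

log2(103.8/483.7) = -2.220  (rseA)
log2(3776/1537) = 1.297  (gndE)
log2(11988/1089) = 3.461  (ukdC)
log2(751.5/6624) = -3.140  (mvqZ)
log2(10.43/144.8) = -3.795  (touE)
log2(136.7/1054) = -2.947  (eoiB)
touE is most strongly downregulated.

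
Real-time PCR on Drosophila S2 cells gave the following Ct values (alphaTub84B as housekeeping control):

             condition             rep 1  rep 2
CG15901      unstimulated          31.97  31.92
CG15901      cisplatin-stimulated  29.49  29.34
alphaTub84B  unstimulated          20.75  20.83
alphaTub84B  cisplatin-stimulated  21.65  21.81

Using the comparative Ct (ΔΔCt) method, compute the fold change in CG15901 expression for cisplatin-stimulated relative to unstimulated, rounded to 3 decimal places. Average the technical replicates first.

Mean Ct: CG15901 unstimulated 31.945; CG15901 cisplatin-stimulated 29.415; alphaTub84B unstimulated 20.790; alphaTub84B cisplatin-stimulated 21.730
ΔCt(unstimulated) = 31.945 − 20.790 = 11.155
ΔCt(cisplatin-stimulated) = 29.415 − 21.730 = 7.685
ΔΔCt = 7.685 − 11.155 = -3.470
Fold change = 2^(−(-3.470)) = 2^3.470 = 11.0809

11.081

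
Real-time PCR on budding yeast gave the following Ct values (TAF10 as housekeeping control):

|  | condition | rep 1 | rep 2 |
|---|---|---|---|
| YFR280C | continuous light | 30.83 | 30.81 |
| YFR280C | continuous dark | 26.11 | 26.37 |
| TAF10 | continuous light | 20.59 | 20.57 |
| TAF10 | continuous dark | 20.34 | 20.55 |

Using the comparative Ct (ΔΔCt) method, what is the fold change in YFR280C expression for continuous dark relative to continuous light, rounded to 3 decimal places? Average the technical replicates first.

21.781

Mean Ct: YFR280C continuous light 30.820; YFR280C continuous dark 26.240; TAF10 continuous light 20.580; TAF10 continuous dark 20.445
ΔCt(continuous light) = 30.820 − 20.580 = 10.240
ΔCt(continuous dark) = 26.240 − 20.445 = 5.795
ΔΔCt = 5.795 − 10.240 = -4.445
Fold change = 2^(−(-4.445)) = 2^4.445 = 21.7810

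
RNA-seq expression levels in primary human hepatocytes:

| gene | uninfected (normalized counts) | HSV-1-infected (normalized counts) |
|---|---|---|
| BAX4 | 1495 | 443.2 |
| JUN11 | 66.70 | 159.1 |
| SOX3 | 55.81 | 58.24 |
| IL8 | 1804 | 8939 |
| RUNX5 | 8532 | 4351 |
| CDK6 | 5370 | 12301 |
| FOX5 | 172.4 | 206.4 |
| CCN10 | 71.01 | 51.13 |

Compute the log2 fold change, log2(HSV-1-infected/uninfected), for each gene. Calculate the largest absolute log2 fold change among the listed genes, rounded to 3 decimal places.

2.309

log2(443.2/1495) = -1.754  (BAX4)
log2(159.1/66.70) = 1.254  (JUN11)
log2(58.24/55.81) = 0.061  (SOX3)
log2(8939/1804) = 2.309  (IL8)
log2(4351/8532) = -0.972  (RUNX5)
log2(12301/5370) = 1.196  (CDK6)
log2(206.4/172.4) = 0.260  (FOX5)
log2(51.13/71.01) = -0.474  (CCN10)
The largest magnitude belongs to IL8.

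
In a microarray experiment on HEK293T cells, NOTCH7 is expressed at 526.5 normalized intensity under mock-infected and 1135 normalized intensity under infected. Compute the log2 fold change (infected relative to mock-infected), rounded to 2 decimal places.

Fold change = 1135 / 526.5 = 2.1557
log2(2.1557) = 1.108

1.11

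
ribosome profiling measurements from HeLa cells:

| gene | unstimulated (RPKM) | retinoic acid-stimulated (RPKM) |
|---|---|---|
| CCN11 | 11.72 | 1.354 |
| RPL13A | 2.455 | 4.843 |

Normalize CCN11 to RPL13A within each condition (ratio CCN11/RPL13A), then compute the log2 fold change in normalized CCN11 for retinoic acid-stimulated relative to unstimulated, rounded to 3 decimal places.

CCN11/RPL13A (unstimulated) = 11.72 / 2.455 = 4.7739
CCN11/RPL13A (retinoic acid-stimulated) = 1.354 / 4.843 = 0.27958
Fold change = 0.27958 / 4.7739 = 0.0586
log2(0.0586) = -4.0939

-4.094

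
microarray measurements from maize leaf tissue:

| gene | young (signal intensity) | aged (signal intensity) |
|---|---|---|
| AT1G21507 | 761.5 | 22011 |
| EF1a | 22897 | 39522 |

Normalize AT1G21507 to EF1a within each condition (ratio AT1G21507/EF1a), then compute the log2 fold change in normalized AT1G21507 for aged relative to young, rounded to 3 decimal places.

AT1G21507/EF1a (young) = 761.5 / 22897 = 0.033258
AT1G21507/EF1a (aged) = 22011 / 39522 = 0.55693
Fold change = 0.55693 / 0.033258 = 16.7459
log2(16.7459) = 4.0657

4.066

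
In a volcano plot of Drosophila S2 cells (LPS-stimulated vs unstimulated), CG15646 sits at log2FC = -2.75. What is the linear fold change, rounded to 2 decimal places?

Fold change = 2^(-2.75) = 0.149

0.15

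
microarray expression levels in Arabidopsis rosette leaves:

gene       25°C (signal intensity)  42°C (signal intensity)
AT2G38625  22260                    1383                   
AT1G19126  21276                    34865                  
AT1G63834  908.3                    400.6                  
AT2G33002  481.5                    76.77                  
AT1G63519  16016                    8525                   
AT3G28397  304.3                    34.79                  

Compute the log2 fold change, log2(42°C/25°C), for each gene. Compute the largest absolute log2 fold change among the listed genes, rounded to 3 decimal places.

log2(1383/22260) = -4.009  (AT2G38625)
log2(34865/21276) = 0.713  (AT1G19126)
log2(400.6/908.3) = -1.181  (AT1G63834)
log2(76.77/481.5) = -2.649  (AT2G33002)
log2(8525/16016) = -0.910  (AT1G63519)
log2(34.79/304.3) = -3.129  (AT3G28397)
The largest magnitude belongs to AT2G38625.

4.009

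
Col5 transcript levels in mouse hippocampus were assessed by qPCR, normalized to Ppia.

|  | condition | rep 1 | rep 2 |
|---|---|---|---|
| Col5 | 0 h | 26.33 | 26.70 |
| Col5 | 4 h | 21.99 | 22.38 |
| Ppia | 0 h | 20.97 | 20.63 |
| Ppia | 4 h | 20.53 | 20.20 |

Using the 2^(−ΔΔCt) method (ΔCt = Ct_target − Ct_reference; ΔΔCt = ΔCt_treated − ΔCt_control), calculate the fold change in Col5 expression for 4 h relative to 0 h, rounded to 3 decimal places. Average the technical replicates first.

Mean Ct: Col5 0 h 26.515; Col5 4 h 22.185; Ppia 0 h 20.800; Ppia 4 h 20.365
ΔCt(0 h) = 26.515 − 20.800 = 5.715
ΔCt(4 h) = 22.185 − 20.365 = 1.820
ΔΔCt = 1.820 − 5.715 = -3.895
Fold change = 2^(−(-3.895)) = 2^3.895 = 14.8769

14.877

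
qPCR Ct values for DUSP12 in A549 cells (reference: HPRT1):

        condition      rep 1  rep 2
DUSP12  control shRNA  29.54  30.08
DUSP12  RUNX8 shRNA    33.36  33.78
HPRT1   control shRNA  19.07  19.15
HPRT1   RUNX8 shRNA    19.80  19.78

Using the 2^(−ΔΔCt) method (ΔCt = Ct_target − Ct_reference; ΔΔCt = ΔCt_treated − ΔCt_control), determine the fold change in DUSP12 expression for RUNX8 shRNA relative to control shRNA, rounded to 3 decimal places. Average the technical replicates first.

Mean Ct: DUSP12 control shRNA 29.810; DUSP12 RUNX8 shRNA 33.570; HPRT1 control shRNA 19.110; HPRT1 RUNX8 shRNA 19.790
ΔCt(control shRNA) = 29.810 − 19.110 = 10.700
ΔCt(RUNX8 shRNA) = 33.570 − 19.790 = 13.780
ΔΔCt = 13.780 − 10.700 = 3.080
Fold change = 2^(−3.080) = 0.1183

0.118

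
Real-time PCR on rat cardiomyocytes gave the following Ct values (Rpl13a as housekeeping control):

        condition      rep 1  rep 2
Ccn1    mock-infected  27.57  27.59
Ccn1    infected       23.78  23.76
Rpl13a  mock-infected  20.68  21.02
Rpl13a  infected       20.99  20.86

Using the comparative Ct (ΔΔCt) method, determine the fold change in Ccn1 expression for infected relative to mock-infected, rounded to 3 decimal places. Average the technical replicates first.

Mean Ct: Ccn1 mock-infected 27.580; Ccn1 infected 23.770; Rpl13a mock-infected 20.850; Rpl13a infected 20.925
ΔCt(mock-infected) = 27.580 − 20.850 = 6.730
ΔCt(infected) = 23.770 − 20.925 = 2.845
ΔΔCt = 2.845 − 6.730 = -3.885
Fold change = 2^(−(-3.885)) = 2^3.885 = 14.7741

14.774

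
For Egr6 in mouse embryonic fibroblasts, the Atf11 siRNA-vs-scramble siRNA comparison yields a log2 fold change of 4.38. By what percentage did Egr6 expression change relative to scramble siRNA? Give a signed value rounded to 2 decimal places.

Fold change = 2^(4.38) = 20.8215
Percent change = (FC − 1) × 100% = (20.8215 − 1) × 100 = 1982.15%

1982.15%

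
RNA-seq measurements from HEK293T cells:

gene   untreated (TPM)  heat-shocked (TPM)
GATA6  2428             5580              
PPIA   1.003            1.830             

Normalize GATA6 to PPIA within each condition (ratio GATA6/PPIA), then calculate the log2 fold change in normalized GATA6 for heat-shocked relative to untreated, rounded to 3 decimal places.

GATA6/PPIA (untreated) = 2428 / 1.003 = 2420.7
GATA6/PPIA (heat-shocked) = 5580 / 1.830 = 3049.2
Fold change = 3049.2 / 2420.7 = 1.2596
log2(1.2596) = 0.3330

0.333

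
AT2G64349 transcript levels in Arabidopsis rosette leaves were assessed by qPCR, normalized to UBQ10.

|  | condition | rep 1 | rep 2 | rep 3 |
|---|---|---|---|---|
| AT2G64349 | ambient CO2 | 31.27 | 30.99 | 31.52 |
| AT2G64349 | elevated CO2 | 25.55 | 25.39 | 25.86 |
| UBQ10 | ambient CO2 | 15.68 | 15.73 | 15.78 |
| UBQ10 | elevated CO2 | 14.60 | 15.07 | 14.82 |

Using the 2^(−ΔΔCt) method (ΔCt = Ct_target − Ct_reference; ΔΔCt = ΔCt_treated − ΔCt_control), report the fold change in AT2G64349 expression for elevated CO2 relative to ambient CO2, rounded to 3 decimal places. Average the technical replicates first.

Mean Ct: AT2G64349 ambient CO2 31.260; AT2G64349 elevated CO2 25.600; UBQ10 ambient CO2 15.730; UBQ10 elevated CO2 14.830
ΔCt(ambient CO2) = 31.260 − 15.730 = 15.530
ΔCt(elevated CO2) = 25.600 − 14.830 = 10.770
ΔΔCt = 10.770 − 15.530 = -4.760
Fold change = 2^(−(-4.760)) = 2^4.760 = 27.0958

27.096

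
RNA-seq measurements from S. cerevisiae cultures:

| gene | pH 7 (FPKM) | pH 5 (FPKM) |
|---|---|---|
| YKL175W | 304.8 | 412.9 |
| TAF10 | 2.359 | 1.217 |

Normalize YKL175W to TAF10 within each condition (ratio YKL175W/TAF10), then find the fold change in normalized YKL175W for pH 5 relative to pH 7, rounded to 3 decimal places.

YKL175W/TAF10 (pH 7) = 304.8 / 2.359 = 129.21
YKL175W/TAF10 (pH 5) = 412.9 / 1.217 = 339.28
Fold change = 339.28 / 129.21 = 2.6258

2.626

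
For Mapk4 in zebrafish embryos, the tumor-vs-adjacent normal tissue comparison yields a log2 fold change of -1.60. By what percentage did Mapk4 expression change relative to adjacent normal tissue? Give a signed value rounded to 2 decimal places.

-67.01%

Fold change = 2^(-1.60) = 0.3299
Percent change = (FC − 1) × 100% = (0.3299 − 1) × 100 = -67.01%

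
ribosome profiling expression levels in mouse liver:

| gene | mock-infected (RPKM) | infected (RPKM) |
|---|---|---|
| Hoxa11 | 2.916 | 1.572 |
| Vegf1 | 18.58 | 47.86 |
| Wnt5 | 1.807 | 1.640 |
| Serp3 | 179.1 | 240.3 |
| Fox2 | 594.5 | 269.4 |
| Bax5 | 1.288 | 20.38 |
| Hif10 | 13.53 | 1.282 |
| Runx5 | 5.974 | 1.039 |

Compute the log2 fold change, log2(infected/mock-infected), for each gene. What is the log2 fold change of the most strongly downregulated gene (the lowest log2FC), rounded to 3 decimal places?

log2(1.572/2.916) = -0.891  (Hoxa11)
log2(47.86/18.58) = 1.365  (Vegf1)
log2(1.640/1.807) = -0.140  (Wnt5)
log2(240.3/179.1) = 0.424  (Serp3)
log2(269.4/594.5) = -1.142  (Fox2)
log2(20.38/1.288) = 3.984  (Bax5)
log2(1.282/13.53) = -3.400  (Hif10)
log2(1.039/5.974) = -2.524  (Runx5)
Hif10 is most strongly downregulated.

-3.400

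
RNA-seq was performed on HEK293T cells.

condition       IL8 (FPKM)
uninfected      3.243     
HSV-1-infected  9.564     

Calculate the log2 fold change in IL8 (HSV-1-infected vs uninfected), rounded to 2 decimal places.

Fold change = 9.564 / 3.243 = 2.9491
log2(2.9491) = 1.560

1.56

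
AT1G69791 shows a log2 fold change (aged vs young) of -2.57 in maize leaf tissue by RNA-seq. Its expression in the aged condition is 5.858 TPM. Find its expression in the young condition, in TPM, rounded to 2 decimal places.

34.79

Fold change = 2^(-2.57) = 0.1684
young expression = 5.858 / 0.1684 = 34.79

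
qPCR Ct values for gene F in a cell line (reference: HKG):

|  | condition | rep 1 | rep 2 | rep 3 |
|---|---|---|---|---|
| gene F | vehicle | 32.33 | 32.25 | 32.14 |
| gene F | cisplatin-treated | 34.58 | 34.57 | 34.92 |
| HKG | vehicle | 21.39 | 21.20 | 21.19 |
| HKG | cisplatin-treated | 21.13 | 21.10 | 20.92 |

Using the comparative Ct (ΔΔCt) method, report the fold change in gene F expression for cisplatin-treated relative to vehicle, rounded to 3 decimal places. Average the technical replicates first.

Mean Ct: gene F vehicle 32.240; gene F cisplatin-treated 34.690; HKG vehicle 21.260; HKG cisplatin-treated 21.050
ΔCt(vehicle) = 32.240 − 21.260 = 10.980
ΔCt(cisplatin-treated) = 34.690 − 21.050 = 13.640
ΔΔCt = 13.640 − 10.980 = 2.660
Fold change = 2^(−2.660) = 0.1582

0.158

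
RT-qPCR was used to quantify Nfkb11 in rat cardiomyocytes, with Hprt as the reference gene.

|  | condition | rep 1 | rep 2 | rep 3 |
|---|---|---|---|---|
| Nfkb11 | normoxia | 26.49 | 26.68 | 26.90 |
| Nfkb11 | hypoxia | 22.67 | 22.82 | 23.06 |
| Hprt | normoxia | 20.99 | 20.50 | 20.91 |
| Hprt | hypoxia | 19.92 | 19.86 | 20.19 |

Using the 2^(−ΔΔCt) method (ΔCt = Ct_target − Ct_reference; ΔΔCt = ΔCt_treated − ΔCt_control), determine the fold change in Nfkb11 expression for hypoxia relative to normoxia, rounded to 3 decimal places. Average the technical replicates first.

Mean Ct: Nfkb11 normoxia 26.690; Nfkb11 hypoxia 22.850; Hprt normoxia 20.800; Hprt hypoxia 19.990
ΔCt(normoxia) = 26.690 − 20.800 = 5.890
ΔCt(hypoxia) = 22.850 − 19.990 = 2.860
ΔΔCt = 2.860 − 5.890 = -3.030
Fold change = 2^(−(-3.030)) = 2^3.030 = 8.1681

8.168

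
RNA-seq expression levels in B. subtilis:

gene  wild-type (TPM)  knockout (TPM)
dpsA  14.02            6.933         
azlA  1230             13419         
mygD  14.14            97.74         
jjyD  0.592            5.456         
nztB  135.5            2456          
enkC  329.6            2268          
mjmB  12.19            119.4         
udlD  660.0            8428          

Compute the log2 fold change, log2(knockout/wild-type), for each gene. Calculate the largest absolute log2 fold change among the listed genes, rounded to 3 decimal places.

4.180

log2(6.933/14.02) = -1.016  (dpsA)
log2(13419/1230) = 3.448  (azlA)
log2(97.74/14.14) = 2.789  (mygD)
log2(5.456/0.592) = 3.204  (jjyD)
log2(2456/135.5) = 4.180  (nztB)
log2(2268/329.6) = 2.783  (enkC)
log2(119.4/12.19) = 3.292  (mjmB)
log2(8428/660.0) = 3.675  (udlD)
The largest magnitude belongs to nztB.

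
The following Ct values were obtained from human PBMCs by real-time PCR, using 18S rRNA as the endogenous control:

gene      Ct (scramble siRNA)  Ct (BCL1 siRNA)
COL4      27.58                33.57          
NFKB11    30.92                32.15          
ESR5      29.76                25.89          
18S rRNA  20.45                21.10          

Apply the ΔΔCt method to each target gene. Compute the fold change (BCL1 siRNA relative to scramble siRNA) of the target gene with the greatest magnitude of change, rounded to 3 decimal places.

0.025

COL4: ΔΔCt = (33.57−21.10) − (27.58−20.45) = 12.47 − 7.13 = 5.34; fold change = 2^-5.34 = 0.025
NFKB11: ΔΔCt = (32.15−21.10) − (30.92−20.45) = 11.05 − 10.47 = 0.58; fold change = 2^-0.58 = 0.669
ESR5: ΔΔCt = (25.89−21.10) − (29.76−20.45) = 4.79 − 9.31 = -4.52; fold change = 2^4.52 = 22.943
COL4 has the largest |ΔΔCt| = 5.34.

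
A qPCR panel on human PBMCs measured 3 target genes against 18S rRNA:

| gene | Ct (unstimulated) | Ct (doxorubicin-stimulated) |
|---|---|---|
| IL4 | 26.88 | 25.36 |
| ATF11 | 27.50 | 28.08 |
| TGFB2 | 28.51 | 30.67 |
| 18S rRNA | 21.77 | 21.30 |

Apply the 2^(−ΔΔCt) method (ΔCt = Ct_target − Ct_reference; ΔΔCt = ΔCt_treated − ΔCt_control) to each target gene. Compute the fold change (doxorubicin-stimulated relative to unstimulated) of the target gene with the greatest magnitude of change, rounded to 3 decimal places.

0.162

IL4: ΔΔCt = (25.36−21.30) − (26.88−21.77) = 4.06 − 5.11 = -1.05; fold change = 2^1.05 = 2.071
ATF11: ΔΔCt = (28.08−21.30) − (27.50−21.77) = 6.78 − 5.73 = 1.05; fold change = 2^-1.05 = 0.483
TGFB2: ΔΔCt = (30.67−21.30) − (28.51−21.77) = 9.37 − 6.74 = 2.63; fold change = 2^-2.63 = 0.162
TGFB2 has the largest |ΔΔCt| = 2.63.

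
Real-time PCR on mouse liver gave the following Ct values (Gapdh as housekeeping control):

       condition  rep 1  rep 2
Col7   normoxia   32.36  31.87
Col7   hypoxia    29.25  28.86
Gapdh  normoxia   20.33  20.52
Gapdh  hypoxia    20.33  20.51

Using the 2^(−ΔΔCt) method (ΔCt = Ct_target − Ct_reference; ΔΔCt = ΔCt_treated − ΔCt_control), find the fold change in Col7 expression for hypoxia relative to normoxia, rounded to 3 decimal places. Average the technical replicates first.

Mean Ct: Col7 normoxia 32.115; Col7 hypoxia 29.055; Gapdh normoxia 20.425; Gapdh hypoxia 20.420
ΔCt(normoxia) = 32.115 − 20.425 = 11.690
ΔCt(hypoxia) = 29.055 − 20.420 = 8.635
ΔΔCt = 8.635 − 11.690 = -3.055
Fold change = 2^(−(-3.055)) = 2^3.055 = 8.3109

8.311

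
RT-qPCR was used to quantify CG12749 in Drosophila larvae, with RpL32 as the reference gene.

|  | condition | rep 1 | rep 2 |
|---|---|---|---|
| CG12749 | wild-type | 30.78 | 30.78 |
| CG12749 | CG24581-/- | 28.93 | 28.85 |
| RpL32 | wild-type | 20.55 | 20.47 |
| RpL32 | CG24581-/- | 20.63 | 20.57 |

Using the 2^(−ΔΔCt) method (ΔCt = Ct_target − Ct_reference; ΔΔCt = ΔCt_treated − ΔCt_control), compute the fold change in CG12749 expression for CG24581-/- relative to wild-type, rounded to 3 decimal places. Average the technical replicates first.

3.945

Mean Ct: CG12749 wild-type 30.780; CG12749 CG24581-/- 28.890; RpL32 wild-type 20.510; RpL32 CG24581-/- 20.600
ΔCt(wild-type) = 30.780 − 20.510 = 10.270
ΔCt(CG24581-/-) = 28.890 − 20.600 = 8.290
ΔΔCt = 8.290 − 10.270 = -1.980
Fold change = 2^(−(-1.980)) = 2^1.980 = 3.9449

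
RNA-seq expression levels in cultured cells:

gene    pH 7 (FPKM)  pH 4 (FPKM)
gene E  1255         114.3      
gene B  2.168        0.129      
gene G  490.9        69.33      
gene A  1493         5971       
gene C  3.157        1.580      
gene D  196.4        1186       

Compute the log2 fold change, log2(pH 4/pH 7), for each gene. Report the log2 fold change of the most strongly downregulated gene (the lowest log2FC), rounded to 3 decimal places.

-4.071

log2(114.3/1255) = -3.457  (gene E)
log2(0.129/2.168) = -4.071  (gene B)
log2(69.33/490.9) = -2.824  (gene G)
log2(5971/1493) = 2.000  (gene A)
log2(1.580/3.157) = -0.999  (gene C)
log2(1186/196.4) = 2.594  (gene D)
gene B is most strongly downregulated.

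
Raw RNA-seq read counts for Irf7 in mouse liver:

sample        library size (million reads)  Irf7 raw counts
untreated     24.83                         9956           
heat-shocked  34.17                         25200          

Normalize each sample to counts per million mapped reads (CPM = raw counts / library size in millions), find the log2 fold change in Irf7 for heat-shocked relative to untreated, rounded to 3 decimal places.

CPM(untreated) = 9956 / 24.83 = 400.9666
CPM(heat-shocked) = 25200 / 34.17 = 737.4890
Fold change = 737.4890 / 400.9666 = 1.83928
log2(1.83928) = 0.8791

0.879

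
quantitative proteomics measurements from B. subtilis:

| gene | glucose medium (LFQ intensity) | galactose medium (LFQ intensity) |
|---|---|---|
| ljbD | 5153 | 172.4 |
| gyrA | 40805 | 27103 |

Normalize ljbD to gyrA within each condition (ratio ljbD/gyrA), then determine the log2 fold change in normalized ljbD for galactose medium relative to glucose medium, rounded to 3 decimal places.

ljbD/gyrA (glucose medium) = 5153 / 40805 = 0.12628
ljbD/gyrA (galactose medium) = 172.4 / 27103 = 0.0063609
Fold change = 0.0063609 / 0.12628 = 0.0504
log2(0.0504) = -4.3113

-4.311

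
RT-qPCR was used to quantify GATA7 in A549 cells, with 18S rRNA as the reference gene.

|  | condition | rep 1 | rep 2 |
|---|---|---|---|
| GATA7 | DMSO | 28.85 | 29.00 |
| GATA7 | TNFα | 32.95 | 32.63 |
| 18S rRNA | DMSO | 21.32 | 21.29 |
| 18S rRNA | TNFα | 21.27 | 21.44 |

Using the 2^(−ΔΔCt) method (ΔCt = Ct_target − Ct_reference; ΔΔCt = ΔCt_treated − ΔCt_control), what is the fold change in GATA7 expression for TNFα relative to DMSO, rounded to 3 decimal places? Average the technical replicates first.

0.071

Mean Ct: GATA7 DMSO 28.925; GATA7 TNFα 32.790; 18S rRNA DMSO 21.305; 18S rRNA TNFα 21.355
ΔCt(DMSO) = 28.925 − 21.305 = 7.620
ΔCt(TNFα) = 32.790 − 21.355 = 11.435
ΔΔCt = 11.435 − 7.620 = 3.815
Fold change = 2^(−3.815) = 0.0711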